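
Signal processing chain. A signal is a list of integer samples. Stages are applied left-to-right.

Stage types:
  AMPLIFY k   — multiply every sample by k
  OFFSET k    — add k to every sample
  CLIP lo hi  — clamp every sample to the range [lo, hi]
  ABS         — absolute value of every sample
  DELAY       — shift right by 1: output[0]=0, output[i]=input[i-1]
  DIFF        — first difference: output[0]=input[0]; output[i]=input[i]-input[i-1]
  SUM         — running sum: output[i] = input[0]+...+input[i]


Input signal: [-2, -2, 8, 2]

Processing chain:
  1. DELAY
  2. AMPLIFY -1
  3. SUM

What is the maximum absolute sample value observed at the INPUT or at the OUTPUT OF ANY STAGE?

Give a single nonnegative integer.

Input: [-2, -2, 8, 2] (max |s|=8)
Stage 1 (DELAY): [0, -2, -2, 8] = [0, -2, -2, 8] -> [0, -2, -2, 8] (max |s|=8)
Stage 2 (AMPLIFY -1): 0*-1=0, -2*-1=2, -2*-1=2, 8*-1=-8 -> [0, 2, 2, -8] (max |s|=8)
Stage 3 (SUM): sum[0..0]=0, sum[0..1]=2, sum[0..2]=4, sum[0..3]=-4 -> [0, 2, 4, -4] (max |s|=4)
Overall max amplitude: 8

Answer: 8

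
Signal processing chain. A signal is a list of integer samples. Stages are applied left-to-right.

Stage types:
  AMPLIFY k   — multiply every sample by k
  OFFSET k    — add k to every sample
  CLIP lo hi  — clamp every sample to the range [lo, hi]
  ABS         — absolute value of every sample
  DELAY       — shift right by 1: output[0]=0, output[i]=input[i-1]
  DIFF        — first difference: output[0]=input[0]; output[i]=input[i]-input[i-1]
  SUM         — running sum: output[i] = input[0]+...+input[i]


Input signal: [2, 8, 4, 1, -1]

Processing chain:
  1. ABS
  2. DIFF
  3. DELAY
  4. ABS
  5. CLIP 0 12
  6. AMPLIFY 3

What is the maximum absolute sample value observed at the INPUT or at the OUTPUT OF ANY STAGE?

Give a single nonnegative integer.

Answer: 18

Derivation:
Input: [2, 8, 4, 1, -1] (max |s|=8)
Stage 1 (ABS): |2|=2, |8|=8, |4|=4, |1|=1, |-1|=1 -> [2, 8, 4, 1, 1] (max |s|=8)
Stage 2 (DIFF): s[0]=2, 8-2=6, 4-8=-4, 1-4=-3, 1-1=0 -> [2, 6, -4, -3, 0] (max |s|=6)
Stage 3 (DELAY): [0, 2, 6, -4, -3] = [0, 2, 6, -4, -3] -> [0, 2, 6, -4, -3] (max |s|=6)
Stage 4 (ABS): |0|=0, |2|=2, |6|=6, |-4|=4, |-3|=3 -> [0, 2, 6, 4, 3] (max |s|=6)
Stage 5 (CLIP 0 12): clip(0,0,12)=0, clip(2,0,12)=2, clip(6,0,12)=6, clip(4,0,12)=4, clip(3,0,12)=3 -> [0, 2, 6, 4, 3] (max |s|=6)
Stage 6 (AMPLIFY 3): 0*3=0, 2*3=6, 6*3=18, 4*3=12, 3*3=9 -> [0, 6, 18, 12, 9] (max |s|=18)
Overall max amplitude: 18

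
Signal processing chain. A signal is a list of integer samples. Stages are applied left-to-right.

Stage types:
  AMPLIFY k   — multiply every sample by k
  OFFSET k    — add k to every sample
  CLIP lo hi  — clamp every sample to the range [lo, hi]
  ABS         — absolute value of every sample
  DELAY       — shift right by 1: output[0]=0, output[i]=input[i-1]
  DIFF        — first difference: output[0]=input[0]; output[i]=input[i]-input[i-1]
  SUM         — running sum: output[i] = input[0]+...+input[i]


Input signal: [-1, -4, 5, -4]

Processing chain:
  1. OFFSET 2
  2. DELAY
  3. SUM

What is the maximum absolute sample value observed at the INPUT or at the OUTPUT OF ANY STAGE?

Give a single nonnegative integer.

Input: [-1, -4, 5, -4] (max |s|=5)
Stage 1 (OFFSET 2): -1+2=1, -4+2=-2, 5+2=7, -4+2=-2 -> [1, -2, 7, -2] (max |s|=7)
Stage 2 (DELAY): [0, 1, -2, 7] = [0, 1, -2, 7] -> [0, 1, -2, 7] (max |s|=7)
Stage 3 (SUM): sum[0..0]=0, sum[0..1]=1, sum[0..2]=-1, sum[0..3]=6 -> [0, 1, -1, 6] (max |s|=6)
Overall max amplitude: 7

Answer: 7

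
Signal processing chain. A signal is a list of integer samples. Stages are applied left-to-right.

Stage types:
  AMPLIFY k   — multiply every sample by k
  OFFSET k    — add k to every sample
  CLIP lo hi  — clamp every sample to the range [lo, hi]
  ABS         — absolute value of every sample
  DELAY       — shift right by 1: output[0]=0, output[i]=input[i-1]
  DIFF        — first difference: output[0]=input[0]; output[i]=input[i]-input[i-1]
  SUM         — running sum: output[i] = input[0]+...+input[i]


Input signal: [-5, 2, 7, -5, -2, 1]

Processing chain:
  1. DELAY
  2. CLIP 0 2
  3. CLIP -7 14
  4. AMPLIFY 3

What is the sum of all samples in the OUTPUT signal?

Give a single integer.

Answer: 12

Derivation:
Input: [-5, 2, 7, -5, -2, 1]
Stage 1 (DELAY): [0, -5, 2, 7, -5, -2] = [0, -5, 2, 7, -5, -2] -> [0, -5, 2, 7, -5, -2]
Stage 2 (CLIP 0 2): clip(0,0,2)=0, clip(-5,0,2)=0, clip(2,0,2)=2, clip(7,0,2)=2, clip(-5,0,2)=0, clip(-2,0,2)=0 -> [0, 0, 2, 2, 0, 0]
Stage 3 (CLIP -7 14): clip(0,-7,14)=0, clip(0,-7,14)=0, clip(2,-7,14)=2, clip(2,-7,14)=2, clip(0,-7,14)=0, clip(0,-7,14)=0 -> [0, 0, 2, 2, 0, 0]
Stage 4 (AMPLIFY 3): 0*3=0, 0*3=0, 2*3=6, 2*3=6, 0*3=0, 0*3=0 -> [0, 0, 6, 6, 0, 0]
Output sum: 12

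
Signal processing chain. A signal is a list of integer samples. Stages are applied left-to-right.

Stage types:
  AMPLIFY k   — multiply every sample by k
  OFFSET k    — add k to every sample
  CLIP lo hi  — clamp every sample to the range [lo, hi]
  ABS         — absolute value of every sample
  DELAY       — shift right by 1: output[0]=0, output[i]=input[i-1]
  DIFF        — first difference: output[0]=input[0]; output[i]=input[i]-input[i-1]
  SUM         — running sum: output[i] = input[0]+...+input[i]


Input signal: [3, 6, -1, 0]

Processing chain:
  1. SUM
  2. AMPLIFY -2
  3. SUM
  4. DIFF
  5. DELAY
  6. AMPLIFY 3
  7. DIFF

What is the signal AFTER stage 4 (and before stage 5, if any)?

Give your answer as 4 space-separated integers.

Answer: -6 -18 -16 -16

Derivation:
Input: [3, 6, -1, 0]
Stage 1 (SUM): sum[0..0]=3, sum[0..1]=9, sum[0..2]=8, sum[0..3]=8 -> [3, 9, 8, 8]
Stage 2 (AMPLIFY -2): 3*-2=-6, 9*-2=-18, 8*-2=-16, 8*-2=-16 -> [-6, -18, -16, -16]
Stage 3 (SUM): sum[0..0]=-6, sum[0..1]=-24, sum[0..2]=-40, sum[0..3]=-56 -> [-6, -24, -40, -56]
Stage 4 (DIFF): s[0]=-6, -24--6=-18, -40--24=-16, -56--40=-16 -> [-6, -18, -16, -16]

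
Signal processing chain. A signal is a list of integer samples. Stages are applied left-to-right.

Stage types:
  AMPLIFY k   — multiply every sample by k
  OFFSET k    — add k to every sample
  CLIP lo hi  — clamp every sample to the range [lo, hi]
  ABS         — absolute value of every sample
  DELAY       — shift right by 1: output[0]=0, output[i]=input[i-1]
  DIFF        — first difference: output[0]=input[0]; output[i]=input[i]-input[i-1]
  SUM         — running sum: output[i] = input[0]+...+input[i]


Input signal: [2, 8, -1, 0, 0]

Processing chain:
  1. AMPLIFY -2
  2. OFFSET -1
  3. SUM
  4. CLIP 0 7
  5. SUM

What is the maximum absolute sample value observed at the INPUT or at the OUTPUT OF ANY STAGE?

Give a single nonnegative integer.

Answer: 23

Derivation:
Input: [2, 8, -1, 0, 0] (max |s|=8)
Stage 1 (AMPLIFY -2): 2*-2=-4, 8*-2=-16, -1*-2=2, 0*-2=0, 0*-2=0 -> [-4, -16, 2, 0, 0] (max |s|=16)
Stage 2 (OFFSET -1): -4+-1=-5, -16+-1=-17, 2+-1=1, 0+-1=-1, 0+-1=-1 -> [-5, -17, 1, -1, -1] (max |s|=17)
Stage 3 (SUM): sum[0..0]=-5, sum[0..1]=-22, sum[0..2]=-21, sum[0..3]=-22, sum[0..4]=-23 -> [-5, -22, -21, -22, -23] (max |s|=23)
Stage 4 (CLIP 0 7): clip(-5,0,7)=0, clip(-22,0,7)=0, clip(-21,0,7)=0, clip(-22,0,7)=0, clip(-23,0,7)=0 -> [0, 0, 0, 0, 0] (max |s|=0)
Stage 5 (SUM): sum[0..0]=0, sum[0..1]=0, sum[0..2]=0, sum[0..3]=0, sum[0..4]=0 -> [0, 0, 0, 0, 0] (max |s|=0)
Overall max amplitude: 23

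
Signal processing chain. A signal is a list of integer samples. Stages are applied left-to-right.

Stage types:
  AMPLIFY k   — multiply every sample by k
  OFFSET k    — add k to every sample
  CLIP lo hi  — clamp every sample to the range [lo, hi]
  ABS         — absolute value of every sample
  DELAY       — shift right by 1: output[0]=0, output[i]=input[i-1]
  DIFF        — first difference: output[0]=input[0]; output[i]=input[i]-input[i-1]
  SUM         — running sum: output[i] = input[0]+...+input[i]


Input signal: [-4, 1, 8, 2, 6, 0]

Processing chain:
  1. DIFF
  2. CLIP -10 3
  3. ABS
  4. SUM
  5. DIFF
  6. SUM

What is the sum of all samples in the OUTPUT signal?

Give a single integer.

Input: [-4, 1, 8, 2, 6, 0]
Stage 1 (DIFF): s[0]=-4, 1--4=5, 8-1=7, 2-8=-6, 6-2=4, 0-6=-6 -> [-4, 5, 7, -6, 4, -6]
Stage 2 (CLIP -10 3): clip(-4,-10,3)=-4, clip(5,-10,3)=3, clip(7,-10,3)=3, clip(-6,-10,3)=-6, clip(4,-10,3)=3, clip(-6,-10,3)=-6 -> [-4, 3, 3, -6, 3, -6]
Stage 3 (ABS): |-4|=4, |3|=3, |3|=3, |-6|=6, |3|=3, |-6|=6 -> [4, 3, 3, 6, 3, 6]
Stage 4 (SUM): sum[0..0]=4, sum[0..1]=7, sum[0..2]=10, sum[0..3]=16, sum[0..4]=19, sum[0..5]=25 -> [4, 7, 10, 16, 19, 25]
Stage 5 (DIFF): s[0]=4, 7-4=3, 10-7=3, 16-10=6, 19-16=3, 25-19=6 -> [4, 3, 3, 6, 3, 6]
Stage 6 (SUM): sum[0..0]=4, sum[0..1]=7, sum[0..2]=10, sum[0..3]=16, sum[0..4]=19, sum[0..5]=25 -> [4, 7, 10, 16, 19, 25]
Output sum: 81

Answer: 81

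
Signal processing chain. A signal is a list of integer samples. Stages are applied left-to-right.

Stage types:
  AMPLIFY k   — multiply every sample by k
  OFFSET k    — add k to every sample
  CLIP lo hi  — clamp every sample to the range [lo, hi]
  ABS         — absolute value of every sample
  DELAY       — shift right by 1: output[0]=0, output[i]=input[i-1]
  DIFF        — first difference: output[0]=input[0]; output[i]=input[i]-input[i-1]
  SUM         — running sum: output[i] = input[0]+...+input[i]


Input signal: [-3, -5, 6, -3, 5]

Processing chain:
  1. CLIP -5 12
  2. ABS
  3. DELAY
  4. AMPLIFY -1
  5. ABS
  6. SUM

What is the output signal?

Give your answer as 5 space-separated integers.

Input: [-3, -5, 6, -3, 5]
Stage 1 (CLIP -5 12): clip(-3,-5,12)=-3, clip(-5,-5,12)=-5, clip(6,-5,12)=6, clip(-3,-5,12)=-3, clip(5,-5,12)=5 -> [-3, -5, 6, -3, 5]
Stage 2 (ABS): |-3|=3, |-5|=5, |6|=6, |-3|=3, |5|=5 -> [3, 5, 6, 3, 5]
Stage 3 (DELAY): [0, 3, 5, 6, 3] = [0, 3, 5, 6, 3] -> [0, 3, 5, 6, 3]
Stage 4 (AMPLIFY -1): 0*-1=0, 3*-1=-3, 5*-1=-5, 6*-1=-6, 3*-1=-3 -> [0, -3, -5, -6, -3]
Stage 5 (ABS): |0|=0, |-3|=3, |-5|=5, |-6|=6, |-3|=3 -> [0, 3, 5, 6, 3]
Stage 6 (SUM): sum[0..0]=0, sum[0..1]=3, sum[0..2]=8, sum[0..3]=14, sum[0..4]=17 -> [0, 3, 8, 14, 17]

Answer: 0 3 8 14 17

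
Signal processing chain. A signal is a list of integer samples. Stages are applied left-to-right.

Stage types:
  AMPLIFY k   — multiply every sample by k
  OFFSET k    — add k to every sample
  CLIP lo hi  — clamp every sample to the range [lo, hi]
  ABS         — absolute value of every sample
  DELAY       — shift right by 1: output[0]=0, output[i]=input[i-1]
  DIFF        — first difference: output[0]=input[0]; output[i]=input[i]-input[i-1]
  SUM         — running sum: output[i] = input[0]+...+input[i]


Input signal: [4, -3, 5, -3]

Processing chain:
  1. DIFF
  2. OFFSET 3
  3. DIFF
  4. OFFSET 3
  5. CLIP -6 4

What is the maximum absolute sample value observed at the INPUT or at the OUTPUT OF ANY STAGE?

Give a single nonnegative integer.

Input: [4, -3, 5, -3] (max |s|=5)
Stage 1 (DIFF): s[0]=4, -3-4=-7, 5--3=8, -3-5=-8 -> [4, -7, 8, -8] (max |s|=8)
Stage 2 (OFFSET 3): 4+3=7, -7+3=-4, 8+3=11, -8+3=-5 -> [7, -4, 11, -5] (max |s|=11)
Stage 3 (DIFF): s[0]=7, -4-7=-11, 11--4=15, -5-11=-16 -> [7, -11, 15, -16] (max |s|=16)
Stage 4 (OFFSET 3): 7+3=10, -11+3=-8, 15+3=18, -16+3=-13 -> [10, -8, 18, -13] (max |s|=18)
Stage 5 (CLIP -6 4): clip(10,-6,4)=4, clip(-8,-6,4)=-6, clip(18,-6,4)=4, clip(-13,-6,4)=-6 -> [4, -6, 4, -6] (max |s|=6)
Overall max amplitude: 18

Answer: 18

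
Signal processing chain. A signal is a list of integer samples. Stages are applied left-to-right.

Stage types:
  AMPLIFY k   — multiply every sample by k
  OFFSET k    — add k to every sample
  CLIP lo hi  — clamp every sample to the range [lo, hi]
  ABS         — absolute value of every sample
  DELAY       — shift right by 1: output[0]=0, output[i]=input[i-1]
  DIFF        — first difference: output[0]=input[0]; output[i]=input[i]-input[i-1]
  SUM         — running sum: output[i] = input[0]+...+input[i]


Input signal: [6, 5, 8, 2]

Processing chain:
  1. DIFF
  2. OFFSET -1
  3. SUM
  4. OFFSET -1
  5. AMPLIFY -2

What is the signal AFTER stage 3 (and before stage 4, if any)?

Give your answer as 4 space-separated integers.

Input: [6, 5, 8, 2]
Stage 1 (DIFF): s[0]=6, 5-6=-1, 8-5=3, 2-8=-6 -> [6, -1, 3, -6]
Stage 2 (OFFSET -1): 6+-1=5, -1+-1=-2, 3+-1=2, -6+-1=-7 -> [5, -2, 2, -7]
Stage 3 (SUM): sum[0..0]=5, sum[0..1]=3, sum[0..2]=5, sum[0..3]=-2 -> [5, 3, 5, -2]

Answer: 5 3 5 -2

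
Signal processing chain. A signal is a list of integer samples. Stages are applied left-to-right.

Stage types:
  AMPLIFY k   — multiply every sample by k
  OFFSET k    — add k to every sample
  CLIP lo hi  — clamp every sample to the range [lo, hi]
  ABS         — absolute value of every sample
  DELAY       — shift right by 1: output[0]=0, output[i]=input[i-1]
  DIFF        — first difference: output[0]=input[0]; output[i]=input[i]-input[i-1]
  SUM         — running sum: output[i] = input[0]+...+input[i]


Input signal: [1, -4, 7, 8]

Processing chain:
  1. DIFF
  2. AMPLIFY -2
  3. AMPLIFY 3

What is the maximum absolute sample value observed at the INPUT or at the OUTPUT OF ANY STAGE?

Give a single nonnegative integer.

Answer: 66

Derivation:
Input: [1, -4, 7, 8] (max |s|=8)
Stage 1 (DIFF): s[0]=1, -4-1=-5, 7--4=11, 8-7=1 -> [1, -5, 11, 1] (max |s|=11)
Stage 2 (AMPLIFY -2): 1*-2=-2, -5*-2=10, 11*-2=-22, 1*-2=-2 -> [-2, 10, -22, -2] (max |s|=22)
Stage 3 (AMPLIFY 3): -2*3=-6, 10*3=30, -22*3=-66, -2*3=-6 -> [-6, 30, -66, -6] (max |s|=66)
Overall max amplitude: 66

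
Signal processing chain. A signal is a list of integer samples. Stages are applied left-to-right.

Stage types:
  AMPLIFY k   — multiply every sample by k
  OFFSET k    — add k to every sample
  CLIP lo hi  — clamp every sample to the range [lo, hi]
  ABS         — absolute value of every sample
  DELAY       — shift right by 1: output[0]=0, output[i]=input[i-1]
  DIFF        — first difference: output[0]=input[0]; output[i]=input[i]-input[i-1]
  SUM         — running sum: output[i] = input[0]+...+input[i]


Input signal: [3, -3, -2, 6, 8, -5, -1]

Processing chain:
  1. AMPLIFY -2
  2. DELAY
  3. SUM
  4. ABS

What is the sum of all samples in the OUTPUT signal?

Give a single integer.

Input: [3, -3, -2, 6, 8, -5, -1]
Stage 1 (AMPLIFY -2): 3*-2=-6, -3*-2=6, -2*-2=4, 6*-2=-12, 8*-2=-16, -5*-2=10, -1*-2=2 -> [-6, 6, 4, -12, -16, 10, 2]
Stage 2 (DELAY): [0, -6, 6, 4, -12, -16, 10] = [0, -6, 6, 4, -12, -16, 10] -> [0, -6, 6, 4, -12, -16, 10]
Stage 3 (SUM): sum[0..0]=0, sum[0..1]=-6, sum[0..2]=0, sum[0..3]=4, sum[0..4]=-8, sum[0..5]=-24, sum[0..6]=-14 -> [0, -6, 0, 4, -8, -24, -14]
Stage 4 (ABS): |0|=0, |-6|=6, |0|=0, |4|=4, |-8|=8, |-24|=24, |-14|=14 -> [0, 6, 0, 4, 8, 24, 14]
Output sum: 56

Answer: 56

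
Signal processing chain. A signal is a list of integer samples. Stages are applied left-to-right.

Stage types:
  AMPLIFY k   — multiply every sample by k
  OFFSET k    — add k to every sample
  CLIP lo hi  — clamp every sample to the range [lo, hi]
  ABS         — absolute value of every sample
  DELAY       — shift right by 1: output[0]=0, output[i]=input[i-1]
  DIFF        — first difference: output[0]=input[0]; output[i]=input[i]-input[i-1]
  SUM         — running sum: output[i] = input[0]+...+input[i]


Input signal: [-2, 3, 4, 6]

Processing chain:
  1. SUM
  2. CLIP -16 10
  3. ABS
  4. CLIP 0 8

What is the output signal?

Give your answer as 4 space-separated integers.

Input: [-2, 3, 4, 6]
Stage 1 (SUM): sum[0..0]=-2, sum[0..1]=1, sum[0..2]=5, sum[0..3]=11 -> [-2, 1, 5, 11]
Stage 2 (CLIP -16 10): clip(-2,-16,10)=-2, clip(1,-16,10)=1, clip(5,-16,10)=5, clip(11,-16,10)=10 -> [-2, 1, 5, 10]
Stage 3 (ABS): |-2|=2, |1|=1, |5|=5, |10|=10 -> [2, 1, 5, 10]
Stage 4 (CLIP 0 8): clip(2,0,8)=2, clip(1,0,8)=1, clip(5,0,8)=5, clip(10,0,8)=8 -> [2, 1, 5, 8]

Answer: 2 1 5 8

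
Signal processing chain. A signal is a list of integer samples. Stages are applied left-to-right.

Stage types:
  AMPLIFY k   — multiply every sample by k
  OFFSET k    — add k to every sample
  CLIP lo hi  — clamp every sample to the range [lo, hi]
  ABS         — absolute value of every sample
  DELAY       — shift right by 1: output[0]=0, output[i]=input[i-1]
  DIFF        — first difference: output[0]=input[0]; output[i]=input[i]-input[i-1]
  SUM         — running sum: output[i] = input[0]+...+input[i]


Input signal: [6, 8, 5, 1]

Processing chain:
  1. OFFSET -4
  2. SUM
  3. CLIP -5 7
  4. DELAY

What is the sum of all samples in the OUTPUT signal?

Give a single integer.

Answer: 15

Derivation:
Input: [6, 8, 5, 1]
Stage 1 (OFFSET -4): 6+-4=2, 8+-4=4, 5+-4=1, 1+-4=-3 -> [2, 4, 1, -3]
Stage 2 (SUM): sum[0..0]=2, sum[0..1]=6, sum[0..2]=7, sum[0..3]=4 -> [2, 6, 7, 4]
Stage 3 (CLIP -5 7): clip(2,-5,7)=2, clip(6,-5,7)=6, clip(7,-5,7)=7, clip(4,-5,7)=4 -> [2, 6, 7, 4]
Stage 4 (DELAY): [0, 2, 6, 7] = [0, 2, 6, 7] -> [0, 2, 6, 7]
Output sum: 15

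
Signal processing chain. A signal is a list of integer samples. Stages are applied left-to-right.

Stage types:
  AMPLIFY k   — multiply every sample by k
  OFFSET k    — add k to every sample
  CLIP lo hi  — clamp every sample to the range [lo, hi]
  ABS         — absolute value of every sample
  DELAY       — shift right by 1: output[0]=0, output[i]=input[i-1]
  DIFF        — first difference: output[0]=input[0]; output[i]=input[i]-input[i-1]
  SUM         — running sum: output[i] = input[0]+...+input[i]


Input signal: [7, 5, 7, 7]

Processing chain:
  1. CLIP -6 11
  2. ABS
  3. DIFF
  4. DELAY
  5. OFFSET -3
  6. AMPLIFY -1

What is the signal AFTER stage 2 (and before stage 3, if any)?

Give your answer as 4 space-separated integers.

Answer: 7 5 7 7

Derivation:
Input: [7, 5, 7, 7]
Stage 1 (CLIP -6 11): clip(7,-6,11)=7, clip(5,-6,11)=5, clip(7,-6,11)=7, clip(7,-6,11)=7 -> [7, 5, 7, 7]
Stage 2 (ABS): |7|=7, |5|=5, |7|=7, |7|=7 -> [7, 5, 7, 7]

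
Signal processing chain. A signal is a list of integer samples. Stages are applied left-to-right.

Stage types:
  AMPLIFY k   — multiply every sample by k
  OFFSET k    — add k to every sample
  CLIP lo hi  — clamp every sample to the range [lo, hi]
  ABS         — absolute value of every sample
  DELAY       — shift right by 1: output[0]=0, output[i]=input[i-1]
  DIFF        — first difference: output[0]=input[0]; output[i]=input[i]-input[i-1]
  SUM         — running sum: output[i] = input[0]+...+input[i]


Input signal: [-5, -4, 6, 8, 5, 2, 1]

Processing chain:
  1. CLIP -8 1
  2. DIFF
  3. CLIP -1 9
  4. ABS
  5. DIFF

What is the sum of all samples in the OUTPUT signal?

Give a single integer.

Input: [-5, -4, 6, 8, 5, 2, 1]
Stage 1 (CLIP -8 1): clip(-5,-8,1)=-5, clip(-4,-8,1)=-4, clip(6,-8,1)=1, clip(8,-8,1)=1, clip(5,-8,1)=1, clip(2,-8,1)=1, clip(1,-8,1)=1 -> [-5, -4, 1, 1, 1, 1, 1]
Stage 2 (DIFF): s[0]=-5, -4--5=1, 1--4=5, 1-1=0, 1-1=0, 1-1=0, 1-1=0 -> [-5, 1, 5, 0, 0, 0, 0]
Stage 3 (CLIP -1 9): clip(-5,-1,9)=-1, clip(1,-1,9)=1, clip(5,-1,9)=5, clip(0,-1,9)=0, clip(0,-1,9)=0, clip(0,-1,9)=0, clip(0,-1,9)=0 -> [-1, 1, 5, 0, 0, 0, 0]
Stage 4 (ABS): |-1|=1, |1|=1, |5|=5, |0|=0, |0|=0, |0|=0, |0|=0 -> [1, 1, 5, 0, 0, 0, 0]
Stage 5 (DIFF): s[0]=1, 1-1=0, 5-1=4, 0-5=-5, 0-0=0, 0-0=0, 0-0=0 -> [1, 0, 4, -5, 0, 0, 0]
Output sum: 0

Answer: 0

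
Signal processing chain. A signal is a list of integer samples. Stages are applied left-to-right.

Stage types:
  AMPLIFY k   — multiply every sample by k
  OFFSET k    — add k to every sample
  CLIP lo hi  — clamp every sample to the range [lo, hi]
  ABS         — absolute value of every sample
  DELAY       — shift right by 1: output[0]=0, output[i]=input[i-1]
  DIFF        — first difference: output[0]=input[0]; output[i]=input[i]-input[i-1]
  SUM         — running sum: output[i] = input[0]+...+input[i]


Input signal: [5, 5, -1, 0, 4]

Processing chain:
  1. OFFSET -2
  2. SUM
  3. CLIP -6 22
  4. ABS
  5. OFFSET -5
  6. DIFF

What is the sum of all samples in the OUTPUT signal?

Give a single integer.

Answer: -2

Derivation:
Input: [5, 5, -1, 0, 4]
Stage 1 (OFFSET -2): 5+-2=3, 5+-2=3, -1+-2=-3, 0+-2=-2, 4+-2=2 -> [3, 3, -3, -2, 2]
Stage 2 (SUM): sum[0..0]=3, sum[0..1]=6, sum[0..2]=3, sum[0..3]=1, sum[0..4]=3 -> [3, 6, 3, 1, 3]
Stage 3 (CLIP -6 22): clip(3,-6,22)=3, clip(6,-6,22)=6, clip(3,-6,22)=3, clip(1,-6,22)=1, clip(3,-6,22)=3 -> [3, 6, 3, 1, 3]
Stage 4 (ABS): |3|=3, |6|=6, |3|=3, |1|=1, |3|=3 -> [3, 6, 3, 1, 3]
Stage 5 (OFFSET -5): 3+-5=-2, 6+-5=1, 3+-5=-2, 1+-5=-4, 3+-5=-2 -> [-2, 1, -2, -4, -2]
Stage 6 (DIFF): s[0]=-2, 1--2=3, -2-1=-3, -4--2=-2, -2--4=2 -> [-2, 3, -3, -2, 2]
Output sum: -2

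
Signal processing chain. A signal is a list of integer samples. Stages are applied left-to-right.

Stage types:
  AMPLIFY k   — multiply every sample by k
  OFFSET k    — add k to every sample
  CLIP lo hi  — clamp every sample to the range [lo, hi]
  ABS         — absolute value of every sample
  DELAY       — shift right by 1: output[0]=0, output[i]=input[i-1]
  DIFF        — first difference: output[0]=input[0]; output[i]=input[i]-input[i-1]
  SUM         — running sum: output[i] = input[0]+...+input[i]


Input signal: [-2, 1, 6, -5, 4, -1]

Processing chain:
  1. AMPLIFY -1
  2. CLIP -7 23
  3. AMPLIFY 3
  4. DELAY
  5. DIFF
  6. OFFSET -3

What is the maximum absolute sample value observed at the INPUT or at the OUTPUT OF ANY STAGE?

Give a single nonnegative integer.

Input: [-2, 1, 6, -5, 4, -1] (max |s|=6)
Stage 1 (AMPLIFY -1): -2*-1=2, 1*-1=-1, 6*-1=-6, -5*-1=5, 4*-1=-4, -1*-1=1 -> [2, -1, -6, 5, -4, 1] (max |s|=6)
Stage 2 (CLIP -7 23): clip(2,-7,23)=2, clip(-1,-7,23)=-1, clip(-6,-7,23)=-6, clip(5,-7,23)=5, clip(-4,-7,23)=-4, clip(1,-7,23)=1 -> [2, -1, -6, 5, -4, 1] (max |s|=6)
Stage 3 (AMPLIFY 3): 2*3=6, -1*3=-3, -6*3=-18, 5*3=15, -4*3=-12, 1*3=3 -> [6, -3, -18, 15, -12, 3] (max |s|=18)
Stage 4 (DELAY): [0, 6, -3, -18, 15, -12] = [0, 6, -3, -18, 15, -12] -> [0, 6, -3, -18, 15, -12] (max |s|=18)
Stage 5 (DIFF): s[0]=0, 6-0=6, -3-6=-9, -18--3=-15, 15--18=33, -12-15=-27 -> [0, 6, -9, -15, 33, -27] (max |s|=33)
Stage 6 (OFFSET -3): 0+-3=-3, 6+-3=3, -9+-3=-12, -15+-3=-18, 33+-3=30, -27+-3=-30 -> [-3, 3, -12, -18, 30, -30] (max |s|=30)
Overall max amplitude: 33

Answer: 33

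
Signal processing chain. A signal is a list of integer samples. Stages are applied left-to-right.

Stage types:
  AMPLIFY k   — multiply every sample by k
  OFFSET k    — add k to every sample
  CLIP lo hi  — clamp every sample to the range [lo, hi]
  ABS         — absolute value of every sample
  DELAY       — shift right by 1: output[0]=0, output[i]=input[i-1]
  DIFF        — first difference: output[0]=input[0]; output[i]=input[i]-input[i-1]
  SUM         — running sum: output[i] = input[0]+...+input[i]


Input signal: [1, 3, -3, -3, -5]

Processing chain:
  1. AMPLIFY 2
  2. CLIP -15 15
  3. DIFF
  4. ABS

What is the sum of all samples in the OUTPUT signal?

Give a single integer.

Answer: 22

Derivation:
Input: [1, 3, -3, -3, -5]
Stage 1 (AMPLIFY 2): 1*2=2, 3*2=6, -3*2=-6, -3*2=-6, -5*2=-10 -> [2, 6, -6, -6, -10]
Stage 2 (CLIP -15 15): clip(2,-15,15)=2, clip(6,-15,15)=6, clip(-6,-15,15)=-6, clip(-6,-15,15)=-6, clip(-10,-15,15)=-10 -> [2, 6, -6, -6, -10]
Stage 3 (DIFF): s[0]=2, 6-2=4, -6-6=-12, -6--6=0, -10--6=-4 -> [2, 4, -12, 0, -4]
Stage 4 (ABS): |2|=2, |4|=4, |-12|=12, |0|=0, |-4|=4 -> [2, 4, 12, 0, 4]
Output sum: 22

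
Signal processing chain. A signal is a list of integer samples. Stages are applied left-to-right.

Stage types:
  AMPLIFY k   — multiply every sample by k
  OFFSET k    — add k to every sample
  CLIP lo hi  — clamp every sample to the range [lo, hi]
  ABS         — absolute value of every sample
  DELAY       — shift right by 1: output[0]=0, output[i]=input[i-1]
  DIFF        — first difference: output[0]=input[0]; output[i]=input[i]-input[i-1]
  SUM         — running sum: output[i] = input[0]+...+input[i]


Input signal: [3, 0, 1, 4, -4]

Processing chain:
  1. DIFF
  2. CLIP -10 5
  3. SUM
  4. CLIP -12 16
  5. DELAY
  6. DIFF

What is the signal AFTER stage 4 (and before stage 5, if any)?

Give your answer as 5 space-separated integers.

Input: [3, 0, 1, 4, -4]
Stage 1 (DIFF): s[0]=3, 0-3=-3, 1-0=1, 4-1=3, -4-4=-8 -> [3, -3, 1, 3, -8]
Stage 2 (CLIP -10 5): clip(3,-10,5)=3, clip(-3,-10,5)=-3, clip(1,-10,5)=1, clip(3,-10,5)=3, clip(-8,-10,5)=-8 -> [3, -3, 1, 3, -8]
Stage 3 (SUM): sum[0..0]=3, sum[0..1]=0, sum[0..2]=1, sum[0..3]=4, sum[0..4]=-4 -> [3, 0, 1, 4, -4]
Stage 4 (CLIP -12 16): clip(3,-12,16)=3, clip(0,-12,16)=0, clip(1,-12,16)=1, clip(4,-12,16)=4, clip(-4,-12,16)=-4 -> [3, 0, 1, 4, -4]

Answer: 3 0 1 4 -4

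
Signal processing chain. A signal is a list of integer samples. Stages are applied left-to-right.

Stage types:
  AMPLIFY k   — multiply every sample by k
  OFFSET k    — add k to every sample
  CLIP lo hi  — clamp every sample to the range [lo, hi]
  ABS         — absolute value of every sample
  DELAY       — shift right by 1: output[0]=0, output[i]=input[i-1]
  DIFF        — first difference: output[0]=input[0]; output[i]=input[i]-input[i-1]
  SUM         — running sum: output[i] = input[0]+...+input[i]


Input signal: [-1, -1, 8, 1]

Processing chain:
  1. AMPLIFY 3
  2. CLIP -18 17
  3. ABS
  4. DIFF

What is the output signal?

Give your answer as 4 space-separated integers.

Input: [-1, -1, 8, 1]
Stage 1 (AMPLIFY 3): -1*3=-3, -1*3=-3, 8*3=24, 1*3=3 -> [-3, -3, 24, 3]
Stage 2 (CLIP -18 17): clip(-3,-18,17)=-3, clip(-3,-18,17)=-3, clip(24,-18,17)=17, clip(3,-18,17)=3 -> [-3, -3, 17, 3]
Stage 3 (ABS): |-3|=3, |-3|=3, |17|=17, |3|=3 -> [3, 3, 17, 3]
Stage 4 (DIFF): s[0]=3, 3-3=0, 17-3=14, 3-17=-14 -> [3, 0, 14, -14]

Answer: 3 0 14 -14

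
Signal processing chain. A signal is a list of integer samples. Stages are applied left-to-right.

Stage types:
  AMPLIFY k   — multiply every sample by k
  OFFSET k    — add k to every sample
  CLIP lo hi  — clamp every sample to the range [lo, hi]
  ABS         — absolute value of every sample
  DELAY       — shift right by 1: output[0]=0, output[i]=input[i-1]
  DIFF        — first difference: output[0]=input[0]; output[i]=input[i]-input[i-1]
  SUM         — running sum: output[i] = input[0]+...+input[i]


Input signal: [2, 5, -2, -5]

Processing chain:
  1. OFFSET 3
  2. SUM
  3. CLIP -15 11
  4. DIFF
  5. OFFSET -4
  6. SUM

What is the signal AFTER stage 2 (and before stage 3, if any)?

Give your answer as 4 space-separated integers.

Input: [2, 5, -2, -5]
Stage 1 (OFFSET 3): 2+3=5, 5+3=8, -2+3=1, -5+3=-2 -> [5, 8, 1, -2]
Stage 2 (SUM): sum[0..0]=5, sum[0..1]=13, sum[0..2]=14, sum[0..3]=12 -> [5, 13, 14, 12]

Answer: 5 13 14 12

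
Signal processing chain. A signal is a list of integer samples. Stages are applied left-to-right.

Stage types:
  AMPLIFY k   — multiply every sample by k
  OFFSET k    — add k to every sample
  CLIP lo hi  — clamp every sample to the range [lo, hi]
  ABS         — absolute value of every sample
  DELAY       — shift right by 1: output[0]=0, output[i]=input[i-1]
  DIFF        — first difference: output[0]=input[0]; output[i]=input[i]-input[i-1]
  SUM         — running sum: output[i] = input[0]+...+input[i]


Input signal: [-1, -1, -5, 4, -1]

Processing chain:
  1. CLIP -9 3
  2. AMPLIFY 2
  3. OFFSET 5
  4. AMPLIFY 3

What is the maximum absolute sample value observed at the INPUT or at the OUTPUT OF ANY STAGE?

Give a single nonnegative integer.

Answer: 33

Derivation:
Input: [-1, -1, -5, 4, -1] (max |s|=5)
Stage 1 (CLIP -9 3): clip(-1,-9,3)=-1, clip(-1,-9,3)=-1, clip(-5,-9,3)=-5, clip(4,-9,3)=3, clip(-1,-9,3)=-1 -> [-1, -1, -5, 3, -1] (max |s|=5)
Stage 2 (AMPLIFY 2): -1*2=-2, -1*2=-2, -5*2=-10, 3*2=6, -1*2=-2 -> [-2, -2, -10, 6, -2] (max |s|=10)
Stage 3 (OFFSET 5): -2+5=3, -2+5=3, -10+5=-5, 6+5=11, -2+5=3 -> [3, 3, -5, 11, 3] (max |s|=11)
Stage 4 (AMPLIFY 3): 3*3=9, 3*3=9, -5*3=-15, 11*3=33, 3*3=9 -> [9, 9, -15, 33, 9] (max |s|=33)
Overall max amplitude: 33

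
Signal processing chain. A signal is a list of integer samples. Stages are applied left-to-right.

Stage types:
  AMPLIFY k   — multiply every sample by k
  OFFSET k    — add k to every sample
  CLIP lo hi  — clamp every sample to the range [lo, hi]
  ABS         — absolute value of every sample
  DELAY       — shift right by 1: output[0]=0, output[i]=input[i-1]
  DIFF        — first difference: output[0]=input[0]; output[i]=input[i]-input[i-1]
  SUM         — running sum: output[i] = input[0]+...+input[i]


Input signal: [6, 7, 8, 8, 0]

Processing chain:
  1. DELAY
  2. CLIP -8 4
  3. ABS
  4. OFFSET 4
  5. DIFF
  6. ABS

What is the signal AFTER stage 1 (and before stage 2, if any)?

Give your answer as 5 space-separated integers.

Answer: 0 6 7 8 8

Derivation:
Input: [6, 7, 8, 8, 0]
Stage 1 (DELAY): [0, 6, 7, 8, 8] = [0, 6, 7, 8, 8] -> [0, 6, 7, 8, 8]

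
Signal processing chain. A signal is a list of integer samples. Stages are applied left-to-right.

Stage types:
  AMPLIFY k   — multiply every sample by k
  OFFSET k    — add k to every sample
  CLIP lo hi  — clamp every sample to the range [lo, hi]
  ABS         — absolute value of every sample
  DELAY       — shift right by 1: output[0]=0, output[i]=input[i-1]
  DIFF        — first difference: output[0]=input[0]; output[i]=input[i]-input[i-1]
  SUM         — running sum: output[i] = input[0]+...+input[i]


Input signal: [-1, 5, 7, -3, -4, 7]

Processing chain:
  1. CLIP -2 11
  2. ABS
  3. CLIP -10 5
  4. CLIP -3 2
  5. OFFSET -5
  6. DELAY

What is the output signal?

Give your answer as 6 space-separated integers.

Answer: 0 -4 -3 -3 -3 -3

Derivation:
Input: [-1, 5, 7, -3, -4, 7]
Stage 1 (CLIP -2 11): clip(-1,-2,11)=-1, clip(5,-2,11)=5, clip(7,-2,11)=7, clip(-3,-2,11)=-2, clip(-4,-2,11)=-2, clip(7,-2,11)=7 -> [-1, 5, 7, -2, -2, 7]
Stage 2 (ABS): |-1|=1, |5|=5, |7|=7, |-2|=2, |-2|=2, |7|=7 -> [1, 5, 7, 2, 2, 7]
Stage 3 (CLIP -10 5): clip(1,-10,5)=1, clip(5,-10,5)=5, clip(7,-10,5)=5, clip(2,-10,5)=2, clip(2,-10,5)=2, clip(7,-10,5)=5 -> [1, 5, 5, 2, 2, 5]
Stage 4 (CLIP -3 2): clip(1,-3,2)=1, clip(5,-3,2)=2, clip(5,-3,2)=2, clip(2,-3,2)=2, clip(2,-3,2)=2, clip(5,-3,2)=2 -> [1, 2, 2, 2, 2, 2]
Stage 5 (OFFSET -5): 1+-5=-4, 2+-5=-3, 2+-5=-3, 2+-5=-3, 2+-5=-3, 2+-5=-3 -> [-4, -3, -3, -3, -3, -3]
Stage 6 (DELAY): [0, -4, -3, -3, -3, -3] = [0, -4, -3, -3, -3, -3] -> [0, -4, -3, -3, -3, -3]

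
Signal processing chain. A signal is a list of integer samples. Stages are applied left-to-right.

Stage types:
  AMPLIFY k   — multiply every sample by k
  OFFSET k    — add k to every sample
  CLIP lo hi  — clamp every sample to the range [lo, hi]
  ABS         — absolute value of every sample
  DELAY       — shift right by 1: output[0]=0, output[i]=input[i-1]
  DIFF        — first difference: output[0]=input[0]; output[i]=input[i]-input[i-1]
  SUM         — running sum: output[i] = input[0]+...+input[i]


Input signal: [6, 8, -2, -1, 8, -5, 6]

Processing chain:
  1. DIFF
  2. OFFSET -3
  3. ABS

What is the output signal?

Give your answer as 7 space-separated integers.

Input: [6, 8, -2, -1, 8, -5, 6]
Stage 1 (DIFF): s[0]=6, 8-6=2, -2-8=-10, -1--2=1, 8--1=9, -5-8=-13, 6--5=11 -> [6, 2, -10, 1, 9, -13, 11]
Stage 2 (OFFSET -3): 6+-3=3, 2+-3=-1, -10+-3=-13, 1+-3=-2, 9+-3=6, -13+-3=-16, 11+-3=8 -> [3, -1, -13, -2, 6, -16, 8]
Stage 3 (ABS): |3|=3, |-1|=1, |-13|=13, |-2|=2, |6|=6, |-16|=16, |8|=8 -> [3, 1, 13, 2, 6, 16, 8]

Answer: 3 1 13 2 6 16 8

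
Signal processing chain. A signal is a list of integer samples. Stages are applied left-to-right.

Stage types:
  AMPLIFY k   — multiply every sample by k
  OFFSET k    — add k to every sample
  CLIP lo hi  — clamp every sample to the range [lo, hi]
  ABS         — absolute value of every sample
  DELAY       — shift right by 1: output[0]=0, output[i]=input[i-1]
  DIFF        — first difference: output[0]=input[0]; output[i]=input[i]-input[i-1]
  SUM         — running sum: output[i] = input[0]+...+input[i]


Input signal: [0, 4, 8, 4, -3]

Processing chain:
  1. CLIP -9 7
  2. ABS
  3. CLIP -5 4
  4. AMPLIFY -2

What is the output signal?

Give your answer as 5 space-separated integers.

Answer: 0 -8 -8 -8 -6

Derivation:
Input: [0, 4, 8, 4, -3]
Stage 1 (CLIP -9 7): clip(0,-9,7)=0, clip(4,-9,7)=4, clip(8,-9,7)=7, clip(4,-9,7)=4, clip(-3,-9,7)=-3 -> [0, 4, 7, 4, -3]
Stage 2 (ABS): |0|=0, |4|=4, |7|=7, |4|=4, |-3|=3 -> [0, 4, 7, 4, 3]
Stage 3 (CLIP -5 4): clip(0,-5,4)=0, clip(4,-5,4)=4, clip(7,-5,4)=4, clip(4,-5,4)=4, clip(3,-5,4)=3 -> [0, 4, 4, 4, 3]
Stage 4 (AMPLIFY -2): 0*-2=0, 4*-2=-8, 4*-2=-8, 4*-2=-8, 3*-2=-6 -> [0, -8, -8, -8, -6]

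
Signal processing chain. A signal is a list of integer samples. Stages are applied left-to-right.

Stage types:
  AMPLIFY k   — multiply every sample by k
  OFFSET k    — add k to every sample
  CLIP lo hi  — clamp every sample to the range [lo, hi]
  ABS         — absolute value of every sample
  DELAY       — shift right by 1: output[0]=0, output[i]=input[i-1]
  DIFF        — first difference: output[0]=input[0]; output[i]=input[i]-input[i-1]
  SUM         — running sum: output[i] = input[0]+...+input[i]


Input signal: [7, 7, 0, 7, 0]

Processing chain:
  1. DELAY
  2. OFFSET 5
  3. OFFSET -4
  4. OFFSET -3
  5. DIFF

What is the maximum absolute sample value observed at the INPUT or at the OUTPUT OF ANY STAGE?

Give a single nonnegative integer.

Input: [7, 7, 0, 7, 0] (max |s|=7)
Stage 1 (DELAY): [0, 7, 7, 0, 7] = [0, 7, 7, 0, 7] -> [0, 7, 7, 0, 7] (max |s|=7)
Stage 2 (OFFSET 5): 0+5=5, 7+5=12, 7+5=12, 0+5=5, 7+5=12 -> [5, 12, 12, 5, 12] (max |s|=12)
Stage 3 (OFFSET -4): 5+-4=1, 12+-4=8, 12+-4=8, 5+-4=1, 12+-4=8 -> [1, 8, 8, 1, 8] (max |s|=8)
Stage 4 (OFFSET -3): 1+-3=-2, 8+-3=5, 8+-3=5, 1+-3=-2, 8+-3=5 -> [-2, 5, 5, -2, 5] (max |s|=5)
Stage 5 (DIFF): s[0]=-2, 5--2=7, 5-5=0, -2-5=-7, 5--2=7 -> [-2, 7, 0, -7, 7] (max |s|=7)
Overall max amplitude: 12

Answer: 12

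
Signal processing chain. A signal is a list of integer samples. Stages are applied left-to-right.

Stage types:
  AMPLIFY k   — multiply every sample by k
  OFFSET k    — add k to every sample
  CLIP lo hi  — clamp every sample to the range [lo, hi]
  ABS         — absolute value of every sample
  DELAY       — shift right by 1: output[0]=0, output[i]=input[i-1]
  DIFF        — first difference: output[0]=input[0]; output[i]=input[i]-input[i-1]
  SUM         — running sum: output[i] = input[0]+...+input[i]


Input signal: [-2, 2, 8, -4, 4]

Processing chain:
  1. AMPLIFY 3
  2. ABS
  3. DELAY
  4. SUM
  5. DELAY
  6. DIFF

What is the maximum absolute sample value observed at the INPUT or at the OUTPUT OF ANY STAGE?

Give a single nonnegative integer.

Input: [-2, 2, 8, -4, 4] (max |s|=8)
Stage 1 (AMPLIFY 3): -2*3=-6, 2*3=6, 8*3=24, -4*3=-12, 4*3=12 -> [-6, 6, 24, -12, 12] (max |s|=24)
Stage 2 (ABS): |-6|=6, |6|=6, |24|=24, |-12|=12, |12|=12 -> [6, 6, 24, 12, 12] (max |s|=24)
Stage 3 (DELAY): [0, 6, 6, 24, 12] = [0, 6, 6, 24, 12] -> [0, 6, 6, 24, 12] (max |s|=24)
Stage 4 (SUM): sum[0..0]=0, sum[0..1]=6, sum[0..2]=12, sum[0..3]=36, sum[0..4]=48 -> [0, 6, 12, 36, 48] (max |s|=48)
Stage 5 (DELAY): [0, 0, 6, 12, 36] = [0, 0, 6, 12, 36] -> [0, 0, 6, 12, 36] (max |s|=36)
Stage 6 (DIFF): s[0]=0, 0-0=0, 6-0=6, 12-6=6, 36-12=24 -> [0, 0, 6, 6, 24] (max |s|=24)
Overall max amplitude: 48

Answer: 48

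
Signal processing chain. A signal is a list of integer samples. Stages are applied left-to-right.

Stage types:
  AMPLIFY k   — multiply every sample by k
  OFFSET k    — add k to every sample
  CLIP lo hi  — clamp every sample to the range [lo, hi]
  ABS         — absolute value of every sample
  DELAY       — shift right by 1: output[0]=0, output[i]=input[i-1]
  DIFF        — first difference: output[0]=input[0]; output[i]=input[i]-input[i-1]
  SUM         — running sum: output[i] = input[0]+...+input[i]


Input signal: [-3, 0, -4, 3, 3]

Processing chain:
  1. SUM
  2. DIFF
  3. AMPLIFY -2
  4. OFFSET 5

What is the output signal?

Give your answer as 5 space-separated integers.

Input: [-3, 0, -4, 3, 3]
Stage 1 (SUM): sum[0..0]=-3, sum[0..1]=-3, sum[0..2]=-7, sum[0..3]=-4, sum[0..4]=-1 -> [-3, -3, -7, -4, -1]
Stage 2 (DIFF): s[0]=-3, -3--3=0, -7--3=-4, -4--7=3, -1--4=3 -> [-3, 0, -4, 3, 3]
Stage 3 (AMPLIFY -2): -3*-2=6, 0*-2=0, -4*-2=8, 3*-2=-6, 3*-2=-6 -> [6, 0, 8, -6, -6]
Stage 4 (OFFSET 5): 6+5=11, 0+5=5, 8+5=13, -6+5=-1, -6+5=-1 -> [11, 5, 13, -1, -1]

Answer: 11 5 13 -1 -1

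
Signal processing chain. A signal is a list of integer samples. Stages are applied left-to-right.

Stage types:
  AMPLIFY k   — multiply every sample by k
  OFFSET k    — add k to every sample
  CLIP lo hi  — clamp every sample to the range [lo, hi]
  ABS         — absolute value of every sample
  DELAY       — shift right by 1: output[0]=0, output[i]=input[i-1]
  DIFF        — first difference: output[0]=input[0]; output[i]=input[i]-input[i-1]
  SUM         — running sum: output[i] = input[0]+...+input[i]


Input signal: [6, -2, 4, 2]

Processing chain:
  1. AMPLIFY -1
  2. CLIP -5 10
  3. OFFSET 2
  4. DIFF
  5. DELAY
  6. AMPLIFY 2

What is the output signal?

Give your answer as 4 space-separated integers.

Input: [6, -2, 4, 2]
Stage 1 (AMPLIFY -1): 6*-1=-6, -2*-1=2, 4*-1=-4, 2*-1=-2 -> [-6, 2, -4, -2]
Stage 2 (CLIP -5 10): clip(-6,-5,10)=-5, clip(2,-5,10)=2, clip(-4,-5,10)=-4, clip(-2,-5,10)=-2 -> [-5, 2, -4, -2]
Stage 3 (OFFSET 2): -5+2=-3, 2+2=4, -4+2=-2, -2+2=0 -> [-3, 4, -2, 0]
Stage 4 (DIFF): s[0]=-3, 4--3=7, -2-4=-6, 0--2=2 -> [-3, 7, -6, 2]
Stage 5 (DELAY): [0, -3, 7, -6] = [0, -3, 7, -6] -> [0, -3, 7, -6]
Stage 6 (AMPLIFY 2): 0*2=0, -3*2=-6, 7*2=14, -6*2=-12 -> [0, -6, 14, -12]

Answer: 0 -6 14 -12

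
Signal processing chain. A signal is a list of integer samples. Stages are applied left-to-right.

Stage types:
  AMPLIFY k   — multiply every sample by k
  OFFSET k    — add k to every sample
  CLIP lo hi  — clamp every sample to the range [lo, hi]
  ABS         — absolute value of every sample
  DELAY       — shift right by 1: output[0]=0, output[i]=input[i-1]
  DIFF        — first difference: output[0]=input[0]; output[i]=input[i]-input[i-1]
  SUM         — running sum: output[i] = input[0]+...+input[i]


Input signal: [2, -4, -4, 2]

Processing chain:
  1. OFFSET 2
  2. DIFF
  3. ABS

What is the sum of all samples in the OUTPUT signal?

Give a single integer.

Answer: 16

Derivation:
Input: [2, -4, -4, 2]
Stage 1 (OFFSET 2): 2+2=4, -4+2=-2, -4+2=-2, 2+2=4 -> [4, -2, -2, 4]
Stage 2 (DIFF): s[0]=4, -2-4=-6, -2--2=0, 4--2=6 -> [4, -6, 0, 6]
Stage 3 (ABS): |4|=4, |-6|=6, |0|=0, |6|=6 -> [4, 6, 0, 6]
Output sum: 16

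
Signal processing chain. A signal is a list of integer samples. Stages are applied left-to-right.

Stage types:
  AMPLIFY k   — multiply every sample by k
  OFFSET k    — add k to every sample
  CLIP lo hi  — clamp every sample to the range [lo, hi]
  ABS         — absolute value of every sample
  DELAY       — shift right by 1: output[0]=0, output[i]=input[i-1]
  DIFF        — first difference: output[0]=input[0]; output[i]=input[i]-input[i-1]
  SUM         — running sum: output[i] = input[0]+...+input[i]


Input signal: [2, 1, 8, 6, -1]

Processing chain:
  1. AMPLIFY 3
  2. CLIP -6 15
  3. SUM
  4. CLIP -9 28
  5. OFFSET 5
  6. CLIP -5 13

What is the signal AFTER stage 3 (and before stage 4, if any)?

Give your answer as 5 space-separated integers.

Answer: 6 9 24 39 36

Derivation:
Input: [2, 1, 8, 6, -1]
Stage 1 (AMPLIFY 3): 2*3=6, 1*3=3, 8*3=24, 6*3=18, -1*3=-3 -> [6, 3, 24, 18, -3]
Stage 2 (CLIP -6 15): clip(6,-6,15)=6, clip(3,-6,15)=3, clip(24,-6,15)=15, clip(18,-6,15)=15, clip(-3,-6,15)=-3 -> [6, 3, 15, 15, -3]
Stage 3 (SUM): sum[0..0]=6, sum[0..1]=9, sum[0..2]=24, sum[0..3]=39, sum[0..4]=36 -> [6, 9, 24, 39, 36]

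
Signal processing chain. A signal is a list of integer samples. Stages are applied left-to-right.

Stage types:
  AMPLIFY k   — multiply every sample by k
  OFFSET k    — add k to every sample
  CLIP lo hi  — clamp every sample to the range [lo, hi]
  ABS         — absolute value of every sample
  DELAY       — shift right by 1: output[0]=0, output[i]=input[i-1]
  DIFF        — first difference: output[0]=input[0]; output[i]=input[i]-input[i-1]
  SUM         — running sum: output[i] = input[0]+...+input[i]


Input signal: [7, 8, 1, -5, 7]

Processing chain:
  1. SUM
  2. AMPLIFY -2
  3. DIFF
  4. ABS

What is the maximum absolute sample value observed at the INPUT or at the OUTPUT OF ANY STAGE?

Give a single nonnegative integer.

Answer: 36

Derivation:
Input: [7, 8, 1, -5, 7] (max |s|=8)
Stage 1 (SUM): sum[0..0]=7, sum[0..1]=15, sum[0..2]=16, sum[0..3]=11, sum[0..4]=18 -> [7, 15, 16, 11, 18] (max |s|=18)
Stage 2 (AMPLIFY -2): 7*-2=-14, 15*-2=-30, 16*-2=-32, 11*-2=-22, 18*-2=-36 -> [-14, -30, -32, -22, -36] (max |s|=36)
Stage 3 (DIFF): s[0]=-14, -30--14=-16, -32--30=-2, -22--32=10, -36--22=-14 -> [-14, -16, -2, 10, -14] (max |s|=16)
Stage 4 (ABS): |-14|=14, |-16|=16, |-2|=2, |10|=10, |-14|=14 -> [14, 16, 2, 10, 14] (max |s|=16)
Overall max amplitude: 36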